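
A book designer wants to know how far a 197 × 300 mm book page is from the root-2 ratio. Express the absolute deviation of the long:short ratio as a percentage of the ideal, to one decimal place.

7.7%

Ratio = 300 / 197 ≈ 1.5228.
Ideal root-2 ≈ 1.4142. |1.5228 − 1.4142| / 1.4142 ≈ 7.68% → 7.7%.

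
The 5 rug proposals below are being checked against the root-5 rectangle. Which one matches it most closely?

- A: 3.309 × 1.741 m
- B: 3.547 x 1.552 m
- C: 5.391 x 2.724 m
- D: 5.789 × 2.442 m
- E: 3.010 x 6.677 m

Target root-5 ≈ 2.236.
A: 1.901 (Δ0.335)  B: 2.285 (Δ0.049)  C: 1.979 (Δ0.257)  D: 2.371 (Δ0.135)  E: 2.218 (Δ0.018)

E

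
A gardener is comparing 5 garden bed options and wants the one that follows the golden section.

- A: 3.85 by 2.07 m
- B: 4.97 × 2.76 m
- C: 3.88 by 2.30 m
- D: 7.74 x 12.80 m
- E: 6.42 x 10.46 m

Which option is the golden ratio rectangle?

E

Ratios (long/short): A ≈ 1.860; B ≈ 1.801; C ≈ 1.687; D ≈ 1.654; E ≈ 1.629.
golden ratio ≈ 1.618; option E is nearest (Δ 0.011).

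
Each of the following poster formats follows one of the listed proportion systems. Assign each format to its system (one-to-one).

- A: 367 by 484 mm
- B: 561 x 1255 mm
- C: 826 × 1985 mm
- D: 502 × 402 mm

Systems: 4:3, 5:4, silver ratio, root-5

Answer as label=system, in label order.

Ratios: A ≈ 1.319; B ≈ 2.237; C ≈ 2.403; D ≈ 1.249.
Targets: 4:3 ≈ 1.333; 5:4 ≈ 1.250; silver ratio ≈ 2.414; root-5 ≈ 2.236.

A=4:3, B=root-5, C=silver ratio, D=5:4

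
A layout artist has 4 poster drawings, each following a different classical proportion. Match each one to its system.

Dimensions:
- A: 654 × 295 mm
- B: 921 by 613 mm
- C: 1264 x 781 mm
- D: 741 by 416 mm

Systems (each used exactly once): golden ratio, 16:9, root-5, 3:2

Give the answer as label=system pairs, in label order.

Ratios: A ≈ 2.217; B ≈ 1.502; C ≈ 1.618; D ≈ 1.781.
Targets: golden ratio ≈ 1.618; 16:9 ≈ 1.778; root-5 ≈ 2.236; 3:2 ≈ 1.500.

A=root-5, B=3:2, C=golden ratio, D=16:9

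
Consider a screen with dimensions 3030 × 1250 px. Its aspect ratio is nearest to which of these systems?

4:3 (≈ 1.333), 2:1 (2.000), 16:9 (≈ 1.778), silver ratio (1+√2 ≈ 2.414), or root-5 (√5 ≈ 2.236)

silver ratio

Ratio = 3030 / 1250 ≈ 2.424.
Distances: 4:3 1.333 (Δ 1.091); 2:1 2.000 (Δ 0.424); 16:9 1.778 (Δ 0.646); silver ratio 2.414 (Δ 0.010); root-5 2.236 (Δ 0.188).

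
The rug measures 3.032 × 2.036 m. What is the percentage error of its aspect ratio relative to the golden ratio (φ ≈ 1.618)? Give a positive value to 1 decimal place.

Ratio = 3.032 / 2.036 ≈ 1.4892.
Ideal golden ratio ≈ 1.6180. |1.4892 − 1.6180| / 1.6180 ≈ 7.96% → 8.0%.

8.0%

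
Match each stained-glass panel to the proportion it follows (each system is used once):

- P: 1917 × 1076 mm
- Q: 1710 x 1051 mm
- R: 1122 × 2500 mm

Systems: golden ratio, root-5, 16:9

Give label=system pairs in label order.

P = 1917/1076 ≈ 1.782 → 16:9 (1.778)
Q = 1710/1051 ≈ 1.627 → golden ratio (1.618)
R = 2500/1122 ≈ 2.228 → root-5 (2.236)

P=16:9, Q=golden ratio, R=root-5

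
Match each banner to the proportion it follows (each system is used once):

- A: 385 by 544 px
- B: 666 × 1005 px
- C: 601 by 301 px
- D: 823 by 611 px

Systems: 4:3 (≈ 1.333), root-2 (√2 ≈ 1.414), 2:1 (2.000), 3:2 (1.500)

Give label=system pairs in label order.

A=root-2, B=3:2, C=2:1, D=4:3

Ratios: A ≈ 1.413; B ≈ 1.509; C ≈ 1.997; D ≈ 1.347.
Targets: 4:3 ≈ 1.333; root-2 ≈ 1.414; 2:1 ≈ 2.000; 3:2 ≈ 1.500.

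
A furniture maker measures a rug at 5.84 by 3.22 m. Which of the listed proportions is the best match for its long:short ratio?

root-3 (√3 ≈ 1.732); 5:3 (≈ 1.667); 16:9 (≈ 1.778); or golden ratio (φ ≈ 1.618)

5.84/3.22 ≈ 1.814. Nearest candidates are 16:9 (1.778, off by 0.036) and root-3 (1.732, off by 0.082).

16:9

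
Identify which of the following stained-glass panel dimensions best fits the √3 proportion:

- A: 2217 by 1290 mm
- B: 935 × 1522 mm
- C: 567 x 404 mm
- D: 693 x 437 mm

A

Target root-3 ≈ 1.732.
A: 1.719 (Δ0.013)  B: 1.628 (Δ0.104)  C: 1.403 (Δ0.329)  D: 1.586 (Δ0.146)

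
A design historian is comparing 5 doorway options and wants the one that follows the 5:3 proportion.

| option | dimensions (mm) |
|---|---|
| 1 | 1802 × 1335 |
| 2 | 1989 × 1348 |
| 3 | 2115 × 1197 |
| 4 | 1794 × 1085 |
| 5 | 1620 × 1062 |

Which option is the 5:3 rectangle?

4

Target 5:3 ≈ 1.667.
1: 1.350 (Δ0.317)  2: 1.476 (Δ0.191)  3: 1.767 (Δ0.100)  4: 1.653 (Δ0.014)  5: 1.525 (Δ0.142)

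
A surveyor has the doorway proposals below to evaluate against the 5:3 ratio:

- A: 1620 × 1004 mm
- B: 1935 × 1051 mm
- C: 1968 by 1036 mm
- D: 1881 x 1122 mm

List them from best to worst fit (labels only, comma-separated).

A: 1620/1004 ≈ 1.614 → |1.614 − 1.667| = 0.053
B: 1935/1051 ≈ 1.841 → |1.841 − 1.667| = 0.174
C: 1968/1036 ≈ 1.900 → |1.900 − 1.667| = 0.233
D: 1881/1122 ≈ 1.676 → |1.676 − 1.667| = 0.009

D, A, B, C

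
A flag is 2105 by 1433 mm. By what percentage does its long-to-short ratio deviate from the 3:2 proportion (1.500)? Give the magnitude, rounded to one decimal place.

2.1%

Ratio = 2105 / 1433 ≈ 1.4689.
Ideal 3:2 = 1.5000. |1.4689 − 1.5000| / 1.5000 ≈ 2.07% → 2.1%.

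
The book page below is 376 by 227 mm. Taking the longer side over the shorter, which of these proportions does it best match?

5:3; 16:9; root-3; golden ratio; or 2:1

376/227 ≈ 1.656. Nearest candidates are 5:3 (1.667, off by 0.011) and golden ratio (1.618, off by 0.038).

5:3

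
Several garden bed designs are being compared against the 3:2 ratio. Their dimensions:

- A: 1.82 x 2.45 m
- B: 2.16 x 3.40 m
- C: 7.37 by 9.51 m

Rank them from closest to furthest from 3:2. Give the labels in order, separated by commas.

B, A, C

Ratios: A = 2.45 / 1.82 ≈ 1.346; B = 3.40 / 2.16 ≈ 1.574; C = 9.51 / 7.37 ≈ 1.290.
|Δ from 1.500|: A 0.154; B 0.074; C 0.210.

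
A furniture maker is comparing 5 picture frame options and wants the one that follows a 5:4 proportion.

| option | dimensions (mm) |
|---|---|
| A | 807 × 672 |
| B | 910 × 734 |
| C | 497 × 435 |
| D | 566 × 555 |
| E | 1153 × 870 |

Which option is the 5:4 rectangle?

Target 5:4 ≈ 1.250.
A: 1.201 (Δ0.049)  B: 1.240 (Δ0.010)  C: 1.143 (Δ0.107)  D: 1.020 (Δ0.230)  E: 1.325 (Δ0.075)

B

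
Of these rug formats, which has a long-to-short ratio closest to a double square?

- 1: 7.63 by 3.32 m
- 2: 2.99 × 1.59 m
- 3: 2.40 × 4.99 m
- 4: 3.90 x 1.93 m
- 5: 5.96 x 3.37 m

4

Ratios (long/short): 1 ≈ 2.298; 2 ≈ 1.881; 3 ≈ 2.079; 4 ≈ 2.021; 5 ≈ 1.769.
2:1 ≈ 2.000; option 4 is nearest (Δ 0.021).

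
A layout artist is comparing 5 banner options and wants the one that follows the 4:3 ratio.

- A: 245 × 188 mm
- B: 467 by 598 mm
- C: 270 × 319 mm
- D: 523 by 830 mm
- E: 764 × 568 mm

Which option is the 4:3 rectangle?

E

Target 4:3 ≈ 1.333.
A: 1.303 (Δ0.030)  B: 1.281 (Δ0.052)  C: 1.181 (Δ0.152)  D: 1.587 (Δ0.254)  E: 1.345 (Δ0.012)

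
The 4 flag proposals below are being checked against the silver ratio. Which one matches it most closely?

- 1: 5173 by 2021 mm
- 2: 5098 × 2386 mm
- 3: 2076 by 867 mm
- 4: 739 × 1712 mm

3

Ratios (long/short): 1 ≈ 2.560; 2 ≈ 2.137; 3 ≈ 2.394; 4 ≈ 2.317.
silver ratio ≈ 2.414; option 3 is nearest (Δ 0.020).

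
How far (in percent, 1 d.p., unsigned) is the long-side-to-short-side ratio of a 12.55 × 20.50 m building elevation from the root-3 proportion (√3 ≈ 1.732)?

5.7%

Ratio = 20.50 / 12.55 ≈ 1.6335.
Ideal root-3 ≈ 1.7321. |1.6335 − 1.7321| / 1.7321 ≈ 5.69% → 5.7%.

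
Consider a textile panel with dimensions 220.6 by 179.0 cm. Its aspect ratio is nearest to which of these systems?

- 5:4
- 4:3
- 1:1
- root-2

5:4

220.6/179.0 ≈ 1.232. Nearest candidates are 5:4 (1.250, off by 0.018) and 4:3 (1.333, off by 0.101).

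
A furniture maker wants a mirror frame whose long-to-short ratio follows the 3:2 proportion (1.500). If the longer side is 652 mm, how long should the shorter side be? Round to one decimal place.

434.7 mm

3:2 = 1.50000.
Shorter side = 652 ÷ 1.50000 ≈ 434.667 → 434.7 mm.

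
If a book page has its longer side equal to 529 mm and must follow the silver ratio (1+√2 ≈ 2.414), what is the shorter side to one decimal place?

219.1 mm

silver ratio ≈ 2.41421.
Shorter side = 529 ÷ 2.41421 ≈ 219.119 → 219.1 mm.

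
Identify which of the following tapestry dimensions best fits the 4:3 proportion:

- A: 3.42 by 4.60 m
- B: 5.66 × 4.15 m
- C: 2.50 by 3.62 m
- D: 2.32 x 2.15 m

A

Ratios (long/short): A ≈ 1.345; B ≈ 1.364; C ≈ 1.448; D ≈ 1.079.
4:3 ≈ 1.333; option A is nearest (Δ 0.012).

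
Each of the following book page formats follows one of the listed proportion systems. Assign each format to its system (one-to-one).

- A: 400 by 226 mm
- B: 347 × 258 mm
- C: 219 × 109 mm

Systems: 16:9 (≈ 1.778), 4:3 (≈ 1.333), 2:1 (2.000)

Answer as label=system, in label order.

A=16:9, B=4:3, C=2:1

A = 400/226 ≈ 1.770 → 16:9 (1.778)
B = 347/258 ≈ 1.345 → 4:3 (1.333)
C = 219/109 ≈ 2.009 → 2:1 (2.000)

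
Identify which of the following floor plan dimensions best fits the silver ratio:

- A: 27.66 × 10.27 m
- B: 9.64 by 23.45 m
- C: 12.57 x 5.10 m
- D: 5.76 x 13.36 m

B

Target silver ratio ≈ 2.414.
A: 2.693 (Δ0.279)  B: 2.433 (Δ0.019)  C: 2.465 (Δ0.051)  D: 2.319 (Δ0.095)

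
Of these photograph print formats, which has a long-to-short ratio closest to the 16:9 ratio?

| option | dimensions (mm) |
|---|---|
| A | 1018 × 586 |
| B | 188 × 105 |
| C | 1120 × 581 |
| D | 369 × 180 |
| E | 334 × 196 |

B

Target 16:9 ≈ 1.778.
A: 1.737 (Δ0.041)  B: 1.790 (Δ0.012)  C: 1.928 (Δ0.150)  D: 2.050 (Δ0.272)  E: 1.704 (Δ0.074)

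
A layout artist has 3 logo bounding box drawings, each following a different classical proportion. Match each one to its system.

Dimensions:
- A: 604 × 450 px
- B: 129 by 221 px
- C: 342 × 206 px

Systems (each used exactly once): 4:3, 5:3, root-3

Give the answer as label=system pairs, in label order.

A = 604/450 ≈ 1.342 → 4:3 (1.333)
B = 221/129 ≈ 1.713 → root-3 (1.732)
C = 342/206 ≈ 1.660 → 5:3 (1.667)

A=4:3, B=root-3, C=5:3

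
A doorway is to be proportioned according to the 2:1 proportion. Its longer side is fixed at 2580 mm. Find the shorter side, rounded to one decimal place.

1290.0 mm

2:1 = 2.00000.
Shorter side = 2580 ÷ 2.00000 ≈ 1290.000 → 1290.0 mm.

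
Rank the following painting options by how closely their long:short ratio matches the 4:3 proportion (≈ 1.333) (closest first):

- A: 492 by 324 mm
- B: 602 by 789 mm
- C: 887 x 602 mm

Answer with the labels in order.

A: 492/324 ≈ 1.519 → |1.519 − 1.333| = 0.186
B: 789/602 ≈ 1.311 → |1.311 − 1.333| = 0.022
C: 887/602 ≈ 1.473 → |1.473 − 1.333| = 0.140

B, C, A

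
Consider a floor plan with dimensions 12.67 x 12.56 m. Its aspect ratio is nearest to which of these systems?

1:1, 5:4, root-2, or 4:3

Ratio = 12.67 / 12.56 ≈ 1.009.
Distances: 1:1 1.000 (Δ 0.009); 5:4 1.250 (Δ 0.241); root-2 1.414 (Δ 0.405); 4:3 1.333 (Δ 0.324).

1:1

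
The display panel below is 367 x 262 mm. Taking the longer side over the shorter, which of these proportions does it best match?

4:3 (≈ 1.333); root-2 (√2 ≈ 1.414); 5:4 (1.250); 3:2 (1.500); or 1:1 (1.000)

root-2

367/262 ≈ 1.401. Nearest candidates are root-2 (1.414, off by 0.013) and 4:3 (1.333, off by 0.068).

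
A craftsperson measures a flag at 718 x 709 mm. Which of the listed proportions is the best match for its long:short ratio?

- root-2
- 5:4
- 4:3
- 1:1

718/709 ≈ 1.013. Nearest candidates are 1:1 (1.000, off by 0.013) and 5:4 (1.250, off by 0.237).

1:1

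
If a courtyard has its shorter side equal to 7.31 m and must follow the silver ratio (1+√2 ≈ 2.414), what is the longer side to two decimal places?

17.65 m

silver ratio ≈ 2.41421.
Longer side = 7.31 × 2.41421 ≈ 17.6479 → 17.65 m.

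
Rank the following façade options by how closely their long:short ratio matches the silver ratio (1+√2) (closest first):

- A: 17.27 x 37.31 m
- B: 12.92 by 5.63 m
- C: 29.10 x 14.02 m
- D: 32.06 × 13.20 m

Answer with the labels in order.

D, B, A, C

A: 37.31/17.27 ≈ 2.160 → |2.160 − 2.414| = 0.254
B: 12.92/5.63 ≈ 2.295 → |2.295 − 2.414| = 0.119
C: 29.10/14.02 ≈ 2.076 → |2.076 − 2.414| = 0.338
D: 32.06/13.20 ≈ 2.429 → |2.429 − 2.414| = 0.015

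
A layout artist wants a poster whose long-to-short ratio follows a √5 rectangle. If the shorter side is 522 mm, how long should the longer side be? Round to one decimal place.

1167.2 mm

root-5 ≈ 2.23607.
Longer side = 522 × 2.23607 ≈ 1167.229 → 1167.2 mm.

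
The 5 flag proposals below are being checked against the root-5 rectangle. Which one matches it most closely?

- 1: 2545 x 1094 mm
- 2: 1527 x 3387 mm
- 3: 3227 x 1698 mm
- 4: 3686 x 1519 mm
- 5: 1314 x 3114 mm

2

Ratios (long/short): 1 ≈ 2.326; 2 ≈ 2.218; 3 ≈ 1.900; 4 ≈ 2.427; 5 ≈ 2.370.
root-5 ≈ 2.236; option 2 is nearest (Δ 0.018).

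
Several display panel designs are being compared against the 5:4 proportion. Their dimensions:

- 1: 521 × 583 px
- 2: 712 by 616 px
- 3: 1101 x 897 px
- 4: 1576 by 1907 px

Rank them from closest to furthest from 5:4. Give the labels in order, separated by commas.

3, 4, 2, 1

Ratios: 1 = 583 / 521 ≈ 1.119; 2 = 712 / 616 ≈ 1.156; 3 = 1101 / 897 ≈ 1.227; 4 = 1907 / 1576 ≈ 1.210.
|Δ from 1.250|: 1 0.131; 2 0.094; 3 0.023; 4 0.040.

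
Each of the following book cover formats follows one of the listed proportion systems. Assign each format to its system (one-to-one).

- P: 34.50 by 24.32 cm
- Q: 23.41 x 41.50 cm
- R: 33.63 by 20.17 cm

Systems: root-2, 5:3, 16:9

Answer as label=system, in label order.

P = 34.50/24.32 ≈ 1.419 → root-2 (1.414)
Q = 41.50/23.41 ≈ 1.773 → 16:9 (1.778)
R = 33.63/20.17 ≈ 1.667 → 5:3 (1.667)

P=root-2, Q=16:9, R=5:3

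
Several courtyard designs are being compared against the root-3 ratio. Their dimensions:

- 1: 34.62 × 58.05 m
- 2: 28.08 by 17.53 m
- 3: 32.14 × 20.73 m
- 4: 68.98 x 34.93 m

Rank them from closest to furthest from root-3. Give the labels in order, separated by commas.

1, 2, 3, 4

Ratios: 1 = 58.05 / 34.62 ≈ 1.677; 2 = 28.08 / 17.53 ≈ 1.602; 3 = 32.14 / 20.73 ≈ 1.550; 4 = 68.98 / 34.93 ≈ 1.975.
|Δ from 1.732|: 1 0.055; 2 0.130; 3 0.182; 4 0.243.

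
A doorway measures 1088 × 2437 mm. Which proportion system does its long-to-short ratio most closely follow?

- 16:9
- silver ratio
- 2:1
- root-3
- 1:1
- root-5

2437/1088 ≈ 2.240. Nearest candidates are root-5 (2.236, off by 0.004) and silver ratio (2.414, off by 0.174).

root-5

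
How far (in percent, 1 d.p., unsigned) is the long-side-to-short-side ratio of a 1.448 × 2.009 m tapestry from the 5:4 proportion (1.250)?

11.0%

Ratio = 2.009 / 1.448 ≈ 1.3874.
Ideal 5:4 = 1.2500. |1.3874 − 1.2500| / 1.2500 ≈ 10.99% → 11.0%.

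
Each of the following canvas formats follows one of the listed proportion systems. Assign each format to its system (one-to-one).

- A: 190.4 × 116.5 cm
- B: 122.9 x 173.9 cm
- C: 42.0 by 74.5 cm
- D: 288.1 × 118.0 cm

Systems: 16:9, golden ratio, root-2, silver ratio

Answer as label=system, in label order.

A = 190.4/116.5 ≈ 1.634 → golden ratio (1.618)
B = 173.9/122.9 ≈ 1.415 → root-2 (1.414)
C = 74.5/42.0 ≈ 1.774 → 16:9 (1.778)
D = 288.1/118.0 ≈ 2.442 → silver ratio (2.414)

A=golden ratio, B=root-2, C=16:9, D=silver ratio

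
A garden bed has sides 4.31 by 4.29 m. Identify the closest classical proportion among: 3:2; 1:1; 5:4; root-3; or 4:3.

Ratio = 4.31 / 4.29 ≈ 1.005.
Distances: 3:2 1.500 (Δ 0.495); 1:1 1.000 (Δ 0.005); 5:4 1.250 (Δ 0.245); root-3 1.732 (Δ 0.727); 4:3 1.333 (Δ 0.328).

1:1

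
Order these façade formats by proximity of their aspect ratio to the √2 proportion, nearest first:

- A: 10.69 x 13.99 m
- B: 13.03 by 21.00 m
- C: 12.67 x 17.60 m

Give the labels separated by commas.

Ratios: A = 13.99 / 10.69 ≈ 1.309; B = 21.00 / 13.03 ≈ 1.612; C = 17.60 / 12.67 ≈ 1.389.
|Δ from 1.414|: A 0.105; B 0.198; C 0.025.

C, A, B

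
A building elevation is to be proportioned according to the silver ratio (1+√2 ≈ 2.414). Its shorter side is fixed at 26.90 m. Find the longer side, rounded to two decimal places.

silver ratio ≈ 2.41421.
Longer side = 26.90 × 2.41421 ≈ 64.9422 → 64.94 m.

64.94 m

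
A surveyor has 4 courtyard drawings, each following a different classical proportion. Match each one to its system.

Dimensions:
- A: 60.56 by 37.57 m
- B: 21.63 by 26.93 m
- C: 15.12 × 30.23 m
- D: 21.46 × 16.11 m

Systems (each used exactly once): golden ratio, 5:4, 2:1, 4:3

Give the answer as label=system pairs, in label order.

A=golden ratio, B=5:4, C=2:1, D=4:3

Ratios: A ≈ 1.612; B ≈ 1.245; C ≈ 1.999; D ≈ 1.332.
Targets: golden ratio ≈ 1.618; 5:4 ≈ 1.250; 2:1 ≈ 2.000; 4:3 ≈ 1.333.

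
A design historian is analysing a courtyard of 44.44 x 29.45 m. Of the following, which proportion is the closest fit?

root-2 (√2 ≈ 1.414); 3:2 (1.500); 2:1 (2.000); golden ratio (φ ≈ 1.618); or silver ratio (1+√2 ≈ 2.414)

3:2

44.44/29.45 ≈ 1.509. Nearest candidates are 3:2 (1.500, off by 0.009) and root-2 (1.414, off by 0.095).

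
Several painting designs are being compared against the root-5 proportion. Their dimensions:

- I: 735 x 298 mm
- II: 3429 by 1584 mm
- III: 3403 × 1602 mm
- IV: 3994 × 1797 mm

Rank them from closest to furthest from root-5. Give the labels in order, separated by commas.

IV, II, III, I

I: 735/298 ≈ 2.466 → |2.466 − 2.236| = 0.230
II: 3429/1584 ≈ 2.165 → |2.165 − 2.236| = 0.071
III: 3403/1602 ≈ 2.124 → |2.124 − 2.236| = 0.112
IV: 3994/1797 ≈ 2.223 → |2.223 − 2.236| = 0.013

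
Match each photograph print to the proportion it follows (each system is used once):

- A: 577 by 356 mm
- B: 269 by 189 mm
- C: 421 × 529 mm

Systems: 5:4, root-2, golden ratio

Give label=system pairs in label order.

Ratios: A ≈ 1.621; B ≈ 1.423; C ≈ 1.257.
Targets: 5:4 ≈ 1.250; root-2 ≈ 1.414; golden ratio ≈ 1.618.

A=golden ratio, B=root-2, C=5:4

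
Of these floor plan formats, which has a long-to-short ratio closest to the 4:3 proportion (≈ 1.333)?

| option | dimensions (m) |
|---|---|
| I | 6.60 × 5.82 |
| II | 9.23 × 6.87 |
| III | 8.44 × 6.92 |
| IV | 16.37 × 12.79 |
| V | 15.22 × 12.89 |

II

Ratios (long/short): I ≈ 1.134; II ≈ 1.344; III ≈ 1.220; IV ≈ 1.280; V ≈ 1.181.
4:3 ≈ 1.333; option II is nearest (Δ 0.011).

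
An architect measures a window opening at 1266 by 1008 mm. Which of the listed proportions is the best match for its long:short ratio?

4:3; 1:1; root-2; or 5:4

5:4

1266/1008 ≈ 1.256. Nearest candidates are 5:4 (1.250, off by 0.006) and 4:3 (1.333, off by 0.077).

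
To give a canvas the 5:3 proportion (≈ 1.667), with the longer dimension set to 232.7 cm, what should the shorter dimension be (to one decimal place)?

5:3 ≈ 1.66667.
Shorter side = 232.7 ÷ 1.66667 ≈ 139.620 → 139.6 cm.

139.6 cm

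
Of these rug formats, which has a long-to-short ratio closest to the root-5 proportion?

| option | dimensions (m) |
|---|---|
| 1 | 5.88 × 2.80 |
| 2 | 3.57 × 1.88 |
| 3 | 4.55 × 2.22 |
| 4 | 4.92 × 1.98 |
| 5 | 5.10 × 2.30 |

Ratios (long/short): 1 ≈ 2.100; 2 ≈ 1.899; 3 ≈ 2.050; 4 ≈ 2.485; 5 ≈ 2.217.
root-5 ≈ 2.236; option 5 is nearest (Δ 0.019).

5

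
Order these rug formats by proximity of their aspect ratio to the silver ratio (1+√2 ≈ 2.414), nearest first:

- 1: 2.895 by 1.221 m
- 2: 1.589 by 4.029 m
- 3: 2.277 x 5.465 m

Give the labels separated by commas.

3, 1, 2

Ratios: 1 = 2.895 / 1.221 ≈ 2.371; 2 = 4.029 / 1.589 ≈ 2.536; 3 = 5.465 / 2.277 ≈ 2.400.
|Δ from 2.414|: 1 0.043; 2 0.122; 3 0.014.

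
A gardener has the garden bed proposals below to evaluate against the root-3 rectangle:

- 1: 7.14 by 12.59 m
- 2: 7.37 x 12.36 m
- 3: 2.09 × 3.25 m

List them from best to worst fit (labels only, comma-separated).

Ratios: 1 = 12.59 / 7.14 ≈ 1.763; 2 = 12.36 / 7.37 ≈ 1.677; 3 = 3.25 / 2.09 ≈ 1.555.
|Δ from 1.732|: 1 0.031; 2 0.055; 3 0.177.

1, 2, 3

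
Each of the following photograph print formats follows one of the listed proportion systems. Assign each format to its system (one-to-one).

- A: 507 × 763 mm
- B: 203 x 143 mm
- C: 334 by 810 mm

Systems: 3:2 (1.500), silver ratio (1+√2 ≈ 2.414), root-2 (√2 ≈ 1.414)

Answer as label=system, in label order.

Ratios: A ≈ 1.505; B ≈ 1.420; C ≈ 2.425.
Targets: 3:2 ≈ 1.500; silver ratio ≈ 2.414; root-2 ≈ 1.414.

A=3:2, B=root-2, C=silver ratio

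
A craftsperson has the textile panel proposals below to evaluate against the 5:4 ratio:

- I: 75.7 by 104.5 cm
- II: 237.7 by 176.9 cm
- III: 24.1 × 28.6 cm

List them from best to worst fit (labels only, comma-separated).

Ratios: I = 104.5 / 75.7 ≈ 1.380; II = 237.7 / 176.9 ≈ 1.344; III = 28.6 / 24.1 ≈ 1.187.
|Δ from 1.250|: I 0.130; II 0.094; III 0.063.

III, II, I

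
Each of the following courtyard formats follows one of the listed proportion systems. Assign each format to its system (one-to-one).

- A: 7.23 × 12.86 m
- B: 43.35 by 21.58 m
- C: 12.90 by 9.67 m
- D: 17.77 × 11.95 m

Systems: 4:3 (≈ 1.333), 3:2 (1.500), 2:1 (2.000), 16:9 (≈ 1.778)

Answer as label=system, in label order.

Ratios: A ≈ 1.779; B ≈ 2.009; C ≈ 1.334; D ≈ 1.487.
Targets: 4:3 ≈ 1.333; 3:2 ≈ 1.500; 2:1 ≈ 2.000; 16:9 ≈ 1.778.

A=16:9, B=2:1, C=4:3, D=3:2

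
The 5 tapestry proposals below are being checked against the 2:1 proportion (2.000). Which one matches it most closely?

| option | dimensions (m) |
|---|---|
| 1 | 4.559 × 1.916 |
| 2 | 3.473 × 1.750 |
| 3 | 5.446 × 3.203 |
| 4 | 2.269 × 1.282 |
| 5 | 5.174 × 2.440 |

Ratios (long/short): 1 ≈ 2.379; 2 ≈ 1.985; 3 ≈ 1.700; 4 ≈ 1.770; 5 ≈ 2.120.
2:1 ≈ 2.000; option 2 is nearest (Δ 0.015).

2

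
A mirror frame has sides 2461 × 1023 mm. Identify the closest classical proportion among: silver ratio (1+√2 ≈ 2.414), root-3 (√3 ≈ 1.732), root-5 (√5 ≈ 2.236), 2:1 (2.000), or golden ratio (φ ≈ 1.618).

silver ratio

Ratio = 2461 / 1023 ≈ 2.406.
Distances: silver ratio 2.414 (Δ 0.008); root-3 1.732 (Δ 0.674); root-5 2.236 (Δ 0.170); 2:1 2.000 (Δ 0.406); golden ratio 1.618 (Δ 0.788).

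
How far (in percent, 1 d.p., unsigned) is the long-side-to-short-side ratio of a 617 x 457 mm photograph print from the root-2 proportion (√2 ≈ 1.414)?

4.5%

Ratio = 617 / 457 ≈ 1.3501.
Ideal root-2 ≈ 1.4142. |1.3501 − 1.4142| / 1.4142 ≈ 4.53% → 4.5%.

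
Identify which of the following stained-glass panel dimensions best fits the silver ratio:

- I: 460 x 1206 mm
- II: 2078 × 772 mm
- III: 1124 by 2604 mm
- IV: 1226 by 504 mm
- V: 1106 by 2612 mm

Ratios (long/short): I ≈ 2.622; II ≈ 2.692; III ≈ 2.317; IV ≈ 2.433; V ≈ 2.362.
silver ratio ≈ 2.414; option IV is nearest (Δ 0.019).

IV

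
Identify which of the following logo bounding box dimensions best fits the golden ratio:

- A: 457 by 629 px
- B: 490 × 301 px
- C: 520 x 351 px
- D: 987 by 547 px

B

Target golden ratio ≈ 1.618.
A: 1.376 (Δ0.242)  B: 1.628 (Δ0.010)  C: 1.481 (Δ0.137)  D: 1.804 (Δ0.186)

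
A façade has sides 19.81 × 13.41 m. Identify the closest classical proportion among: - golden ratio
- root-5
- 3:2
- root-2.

3:2

19.81/13.41 ≈ 1.477. Nearest candidates are 3:2 (1.500, off by 0.023) and root-2 (1.414, off by 0.063).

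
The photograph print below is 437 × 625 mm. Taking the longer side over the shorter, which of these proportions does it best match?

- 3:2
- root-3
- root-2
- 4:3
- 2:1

root-2

625/437 ≈ 1.430. Nearest candidates are root-2 (1.414, off by 0.016) and 3:2 (1.500, off by 0.070).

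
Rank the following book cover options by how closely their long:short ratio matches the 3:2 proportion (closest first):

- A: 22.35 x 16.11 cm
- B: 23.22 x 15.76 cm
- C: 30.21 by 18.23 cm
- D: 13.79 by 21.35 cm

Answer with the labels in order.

A: 22.35/16.11 ≈ 1.387 → |1.387 − 1.500| = 0.113
B: 23.22/15.76 ≈ 1.473 → |1.473 − 1.500| = 0.027
C: 30.21/18.23 ≈ 1.657 → |1.657 − 1.500| = 0.157
D: 21.35/13.79 ≈ 1.548 → |1.548 − 1.500| = 0.048

B, D, A, C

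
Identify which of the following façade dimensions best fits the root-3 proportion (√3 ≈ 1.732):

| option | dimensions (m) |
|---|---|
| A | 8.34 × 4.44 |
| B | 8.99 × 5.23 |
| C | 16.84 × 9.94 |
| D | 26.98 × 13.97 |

Target root-3 ≈ 1.732.
A: 1.878 (Δ0.146)  B: 1.719 (Δ0.013)  C: 1.694 (Δ0.038)  D: 1.931 (Δ0.199)

B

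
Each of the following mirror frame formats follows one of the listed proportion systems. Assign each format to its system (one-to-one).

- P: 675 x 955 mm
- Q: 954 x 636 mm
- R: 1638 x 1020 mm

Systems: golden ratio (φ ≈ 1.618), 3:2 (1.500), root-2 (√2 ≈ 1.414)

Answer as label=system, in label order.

Ratios: P ≈ 1.415; Q ≈ 1.500; R ≈ 1.606.
Targets: golden ratio ≈ 1.618; 3:2 ≈ 1.500; root-2 ≈ 1.414.

P=root-2, Q=3:2, R=golden ratio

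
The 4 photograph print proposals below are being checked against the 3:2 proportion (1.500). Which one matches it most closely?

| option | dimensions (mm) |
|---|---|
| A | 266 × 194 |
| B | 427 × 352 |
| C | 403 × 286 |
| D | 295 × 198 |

D

Ratios (long/short): A ≈ 1.371; B ≈ 1.213; C ≈ 1.409; D ≈ 1.490.
3:2 ≈ 1.500; option D is nearest (Δ 0.010).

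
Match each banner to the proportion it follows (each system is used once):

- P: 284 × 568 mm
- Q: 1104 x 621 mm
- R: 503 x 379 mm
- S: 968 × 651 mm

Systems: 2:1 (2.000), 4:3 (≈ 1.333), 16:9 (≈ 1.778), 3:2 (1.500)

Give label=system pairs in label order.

P=2:1, Q=16:9, R=4:3, S=3:2

Ratios: P ≈ 2.000; Q ≈ 1.778; R ≈ 1.327; S ≈ 1.487.
Targets: 2:1 ≈ 2.000; 4:3 ≈ 1.333; 16:9 ≈ 1.778; 3:2 ≈ 1.500.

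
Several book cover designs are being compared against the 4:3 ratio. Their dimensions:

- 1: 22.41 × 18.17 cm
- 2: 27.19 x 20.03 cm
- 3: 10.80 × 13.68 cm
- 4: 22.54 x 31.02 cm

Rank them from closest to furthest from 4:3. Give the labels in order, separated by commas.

1: 22.41/18.17 ≈ 1.233 → |1.233 − 1.333| = 0.100
2: 27.19/20.03 ≈ 1.357 → |1.357 − 1.333| = 0.024
3: 13.68/10.80 ≈ 1.267 → |1.267 − 1.333| = 0.066
4: 31.02/22.54 ≈ 1.376 → |1.376 − 1.333| = 0.043

2, 4, 3, 1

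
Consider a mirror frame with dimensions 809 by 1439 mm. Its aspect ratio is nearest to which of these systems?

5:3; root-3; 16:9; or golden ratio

16:9

1439/809 ≈ 1.779. Nearest candidates are 16:9 (1.778, off by 0.001) and root-3 (1.732, off by 0.047).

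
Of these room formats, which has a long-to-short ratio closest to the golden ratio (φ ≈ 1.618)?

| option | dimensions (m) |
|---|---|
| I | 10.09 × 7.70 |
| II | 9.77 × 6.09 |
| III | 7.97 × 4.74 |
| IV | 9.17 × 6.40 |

II

Ratios (long/short): I ≈ 1.310; II ≈ 1.604; III ≈ 1.681; IV ≈ 1.433.
golden ratio ≈ 1.618; option II is nearest (Δ 0.014).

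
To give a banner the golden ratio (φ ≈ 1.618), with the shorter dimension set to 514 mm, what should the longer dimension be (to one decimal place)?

831.7 mm

golden ratio ≈ 1.61803.
Longer side = 514 × 1.61803 ≈ 831.667 → 831.7 mm.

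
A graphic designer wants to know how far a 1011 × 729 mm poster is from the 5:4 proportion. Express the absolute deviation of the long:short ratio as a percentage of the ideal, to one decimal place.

Ratio = 1011 / 729 ≈ 1.3868.
Ideal 5:4 = 1.2500. |1.3868 − 1.2500| / 1.2500 ≈ 10.94% → 10.9%.

10.9%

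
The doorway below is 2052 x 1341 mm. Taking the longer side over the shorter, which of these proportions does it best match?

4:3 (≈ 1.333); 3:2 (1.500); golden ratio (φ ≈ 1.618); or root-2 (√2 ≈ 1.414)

3:2

Ratio = 2052 / 1341 ≈ 1.530.
Distances: 4:3 1.333 (Δ 0.197); 3:2 1.500 (Δ 0.030); golden ratio 1.618 (Δ 0.088); root-2 1.414 (Δ 0.116).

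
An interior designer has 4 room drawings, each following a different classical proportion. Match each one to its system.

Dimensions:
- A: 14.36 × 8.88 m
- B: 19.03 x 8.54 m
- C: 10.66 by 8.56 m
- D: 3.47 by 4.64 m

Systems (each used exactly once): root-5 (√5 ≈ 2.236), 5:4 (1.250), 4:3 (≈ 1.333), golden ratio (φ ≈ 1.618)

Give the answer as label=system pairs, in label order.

A=golden ratio, B=root-5, C=5:4, D=4:3

A = 14.36/8.88 ≈ 1.617 → golden ratio (1.618)
B = 19.03/8.54 ≈ 2.228 → root-5 (2.236)
C = 10.66/8.56 ≈ 1.245 → 5:4 (1.250)
D = 4.64/3.47 ≈ 1.337 → 4:3 (1.333)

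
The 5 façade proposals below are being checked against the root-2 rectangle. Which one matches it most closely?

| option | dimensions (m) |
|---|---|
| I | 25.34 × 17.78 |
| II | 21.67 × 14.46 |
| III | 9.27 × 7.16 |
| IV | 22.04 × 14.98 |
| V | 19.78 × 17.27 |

I

Ratios (long/short): I ≈ 1.425; II ≈ 1.499; III ≈ 1.295; IV ≈ 1.471; V ≈ 1.145.
root-2 ≈ 1.414; option I is nearest (Δ 0.011).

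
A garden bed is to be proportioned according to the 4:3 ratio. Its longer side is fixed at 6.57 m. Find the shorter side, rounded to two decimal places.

4.93 m

4:3 ≈ 1.33333.
Shorter side = 6.57 ÷ 1.33333 ≈ 4.9275 → 4.93 m.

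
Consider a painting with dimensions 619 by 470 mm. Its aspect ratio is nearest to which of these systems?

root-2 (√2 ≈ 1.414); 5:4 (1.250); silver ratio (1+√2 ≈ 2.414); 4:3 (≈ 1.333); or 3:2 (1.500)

Ratio = 619 / 470 ≈ 1.317.
Distances: root-2 1.414 (Δ 0.097); 5:4 1.250 (Δ 0.067); silver ratio 2.414 (Δ 1.097); 4:3 1.333 (Δ 0.016); 3:2 1.500 (Δ 0.183).

4:3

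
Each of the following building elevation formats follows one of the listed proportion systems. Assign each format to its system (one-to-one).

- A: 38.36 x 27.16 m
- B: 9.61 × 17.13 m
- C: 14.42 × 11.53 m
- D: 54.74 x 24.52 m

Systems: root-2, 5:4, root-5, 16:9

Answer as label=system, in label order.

Ratios: A ≈ 1.412; B ≈ 1.783; C ≈ 1.251; D ≈ 2.232.
Targets: root-2 ≈ 1.414; 5:4 ≈ 1.250; root-5 ≈ 2.236; 16:9 ≈ 1.778.

A=root-2, B=16:9, C=5:4, D=root-5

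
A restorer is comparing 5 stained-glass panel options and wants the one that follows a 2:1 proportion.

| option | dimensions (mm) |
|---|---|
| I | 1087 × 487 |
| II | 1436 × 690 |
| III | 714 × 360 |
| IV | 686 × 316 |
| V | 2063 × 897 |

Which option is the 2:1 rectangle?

Ratios (long/short): I ≈ 2.232; II ≈ 2.081; III ≈ 1.983; IV ≈ 2.171; V ≈ 2.300.
2:1 ≈ 2.000; option III is nearest (Δ 0.017).

III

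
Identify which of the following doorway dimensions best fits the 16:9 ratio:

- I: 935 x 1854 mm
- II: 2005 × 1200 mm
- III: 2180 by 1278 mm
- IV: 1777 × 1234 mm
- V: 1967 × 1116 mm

V

Target 16:9 ≈ 1.778.
I: 1.983 (Δ0.205)  II: 1.671 (Δ0.107)  III: 1.706 (Δ0.072)  IV: 1.440 (Δ0.338)  V: 1.763 (Δ0.015)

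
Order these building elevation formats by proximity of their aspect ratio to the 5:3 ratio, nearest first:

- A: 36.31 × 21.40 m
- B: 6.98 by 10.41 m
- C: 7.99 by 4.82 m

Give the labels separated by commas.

Ratios: A = 36.31 / 21.40 ≈ 1.697; B = 10.41 / 6.98 ≈ 1.491; C = 7.99 / 4.82 ≈ 1.658.
|Δ from 1.667|: A 0.030; B 0.176; C 0.009.

C, A, B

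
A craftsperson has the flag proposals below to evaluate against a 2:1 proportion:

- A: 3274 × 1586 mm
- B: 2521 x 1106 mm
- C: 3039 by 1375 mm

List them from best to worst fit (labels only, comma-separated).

Ratios: A = 3274 / 1586 ≈ 2.064; B = 2521 / 1106 ≈ 2.279; C = 3039 / 1375 ≈ 2.210.
|Δ from 2.000|: A 0.064; B 0.279; C 0.210.

A, C, B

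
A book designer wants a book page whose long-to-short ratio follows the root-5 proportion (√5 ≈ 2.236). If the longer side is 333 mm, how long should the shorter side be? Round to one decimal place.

root-5 ≈ 2.23607.
Shorter side = 333 ÷ 2.23607 ≈ 148.922 → 148.9 mm.

148.9 mm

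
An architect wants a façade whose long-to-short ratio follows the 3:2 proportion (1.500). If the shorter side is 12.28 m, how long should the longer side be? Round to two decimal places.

3:2 = 1.50000.
Longer side = 12.28 × 1.50000 ≈ 18.4200 → 18.42 m.

18.42 m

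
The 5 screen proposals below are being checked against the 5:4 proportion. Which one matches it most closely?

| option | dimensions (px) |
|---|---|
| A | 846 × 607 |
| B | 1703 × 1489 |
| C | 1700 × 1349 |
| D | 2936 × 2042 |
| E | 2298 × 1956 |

C

Ratios (long/short): A ≈ 1.394; B ≈ 1.144; C ≈ 1.260; D ≈ 1.438; E ≈ 1.175.
5:4 ≈ 1.250; option C is nearest (Δ 0.010).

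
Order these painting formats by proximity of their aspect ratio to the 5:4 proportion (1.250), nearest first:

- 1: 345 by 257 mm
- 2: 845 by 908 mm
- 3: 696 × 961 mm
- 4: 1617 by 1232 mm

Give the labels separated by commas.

4, 1, 3, 2

Ratios: 1 = 345 / 257 ≈ 1.342; 2 = 908 / 845 ≈ 1.075; 3 = 961 / 696 ≈ 1.381; 4 = 1617 / 1232 ≈ 1.312.
|Δ from 1.250|: 1 0.092; 2 0.175; 3 0.131; 4 0.062.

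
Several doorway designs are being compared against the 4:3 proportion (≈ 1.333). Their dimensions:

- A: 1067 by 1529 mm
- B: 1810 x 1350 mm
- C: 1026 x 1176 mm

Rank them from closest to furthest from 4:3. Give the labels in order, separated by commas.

B, A, C

Ratios: A = 1529 / 1067 ≈ 1.433; B = 1810 / 1350 ≈ 1.341; C = 1176 / 1026 ≈ 1.146.
|Δ from 1.333|: A 0.100; B 0.008; C 0.187.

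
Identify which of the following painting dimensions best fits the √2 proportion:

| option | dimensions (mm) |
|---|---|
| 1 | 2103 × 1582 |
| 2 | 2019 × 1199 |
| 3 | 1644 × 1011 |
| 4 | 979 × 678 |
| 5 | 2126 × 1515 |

5

Ratios (long/short): 1 ≈ 1.329; 2 ≈ 1.684; 3 ≈ 1.626; 4 ≈ 1.444; 5 ≈ 1.403.
root-2 ≈ 1.414; option 5 is nearest (Δ 0.011).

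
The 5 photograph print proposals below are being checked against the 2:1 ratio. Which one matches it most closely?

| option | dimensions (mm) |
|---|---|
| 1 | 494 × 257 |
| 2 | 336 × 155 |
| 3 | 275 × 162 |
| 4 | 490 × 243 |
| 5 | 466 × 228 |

Ratios (long/short): 1 ≈ 1.922; 2 ≈ 2.168; 3 ≈ 1.698; 4 ≈ 2.016; 5 ≈ 2.044.
2:1 ≈ 2.000; option 4 is nearest (Δ 0.016).

4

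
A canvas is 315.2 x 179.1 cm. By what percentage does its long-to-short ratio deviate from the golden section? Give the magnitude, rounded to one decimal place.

Ratio = 315.2 / 179.1 ≈ 1.7599.
Ideal golden ratio ≈ 1.6180. |1.7599 − 1.6180| / 1.6180 ≈ 8.77% → 8.8%.

8.8%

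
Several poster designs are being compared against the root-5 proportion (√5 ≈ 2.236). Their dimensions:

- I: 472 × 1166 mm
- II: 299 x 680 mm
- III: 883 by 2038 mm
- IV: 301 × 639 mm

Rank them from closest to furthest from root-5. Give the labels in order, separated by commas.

II, III, IV, I

I: 1166/472 ≈ 2.470 → |2.470 − 2.236| = 0.234
II: 680/299 ≈ 2.274 → |2.274 − 2.236| = 0.038
III: 2038/883 ≈ 2.308 → |2.308 − 2.236| = 0.072
IV: 639/301 ≈ 2.123 → |2.123 − 2.236| = 0.113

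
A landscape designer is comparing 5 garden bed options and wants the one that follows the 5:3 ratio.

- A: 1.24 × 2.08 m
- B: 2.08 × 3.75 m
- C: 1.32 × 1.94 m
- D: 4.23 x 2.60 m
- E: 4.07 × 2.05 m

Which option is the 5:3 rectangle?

Ratios (long/short): A ≈ 1.677; B ≈ 1.803; C ≈ 1.470; D ≈ 1.627; E ≈ 1.985.
5:3 ≈ 1.667; option A is nearest (Δ 0.010).

A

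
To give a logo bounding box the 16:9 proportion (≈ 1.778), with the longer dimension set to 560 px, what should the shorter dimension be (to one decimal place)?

16:9 ≈ 1.77778.
Shorter side = 560 ÷ 1.77778 ≈ 315.000 → 315.0 px.

315.0 px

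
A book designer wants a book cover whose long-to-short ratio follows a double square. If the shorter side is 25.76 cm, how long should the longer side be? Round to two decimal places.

51.52 cm

2:1 = 2.00000.
Longer side = 25.76 × 2.00000 ≈ 51.5200 → 51.52 cm.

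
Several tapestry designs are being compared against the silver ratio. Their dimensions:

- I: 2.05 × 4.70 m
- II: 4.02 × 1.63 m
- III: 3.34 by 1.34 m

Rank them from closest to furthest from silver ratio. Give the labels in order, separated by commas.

II, III, I

Ratios: I = 4.70 / 2.05 ≈ 2.293; II = 4.02 / 1.63 ≈ 2.466; III = 3.34 / 1.34 ≈ 2.493.
|Δ from 2.414|: I 0.121; II 0.052; III 0.079.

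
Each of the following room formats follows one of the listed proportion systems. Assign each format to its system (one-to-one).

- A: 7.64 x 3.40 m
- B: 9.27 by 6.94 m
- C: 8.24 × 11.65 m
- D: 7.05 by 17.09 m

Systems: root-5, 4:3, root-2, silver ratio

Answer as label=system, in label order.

A = 7.64/3.40 ≈ 2.247 → root-5 (2.236)
B = 9.27/6.94 ≈ 1.336 → 4:3 (1.333)
C = 11.65/8.24 ≈ 1.414 → root-2 (1.414)
D = 17.09/7.05 ≈ 2.424 → silver ratio (2.414)

A=root-5, B=4:3, C=root-2, D=silver ratio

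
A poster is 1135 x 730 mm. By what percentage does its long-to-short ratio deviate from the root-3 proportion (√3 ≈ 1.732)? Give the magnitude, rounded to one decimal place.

10.2%

Ratio = 1135 / 730 ≈ 1.5548.
Ideal root-3 ≈ 1.7321. |1.5548 − 1.7321| / 1.7321 ≈ 10.24% → 10.2%.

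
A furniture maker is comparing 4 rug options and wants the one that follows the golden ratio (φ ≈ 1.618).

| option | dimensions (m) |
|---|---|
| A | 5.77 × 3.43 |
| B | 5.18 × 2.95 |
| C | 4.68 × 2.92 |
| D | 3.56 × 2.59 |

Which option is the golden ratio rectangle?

C

Ratios (long/short): A ≈ 1.682; B ≈ 1.756; C ≈ 1.603; D ≈ 1.375.
golden ratio ≈ 1.618; option C is nearest (Δ 0.015).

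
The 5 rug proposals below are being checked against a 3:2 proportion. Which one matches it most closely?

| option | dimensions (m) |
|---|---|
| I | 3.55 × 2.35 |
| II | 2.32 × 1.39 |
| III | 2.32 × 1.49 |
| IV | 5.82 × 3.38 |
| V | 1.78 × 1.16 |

I

Target 3:2 ≈ 1.500.
I: 1.511 (Δ0.011)  II: 1.669 (Δ0.169)  III: 1.557 (Δ0.057)  IV: 1.722 (Δ0.222)  V: 1.534 (Δ0.034)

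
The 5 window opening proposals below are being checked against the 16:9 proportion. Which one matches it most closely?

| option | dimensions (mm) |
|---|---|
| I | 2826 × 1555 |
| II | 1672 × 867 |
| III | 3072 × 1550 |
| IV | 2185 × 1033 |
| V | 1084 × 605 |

Target 16:9 ≈ 1.778.
I: 1.817 (Δ0.039)  II: 1.928 (Δ0.150)  III: 1.982 (Δ0.204)  IV: 2.115 (Δ0.337)  V: 1.792 (Δ0.014)

V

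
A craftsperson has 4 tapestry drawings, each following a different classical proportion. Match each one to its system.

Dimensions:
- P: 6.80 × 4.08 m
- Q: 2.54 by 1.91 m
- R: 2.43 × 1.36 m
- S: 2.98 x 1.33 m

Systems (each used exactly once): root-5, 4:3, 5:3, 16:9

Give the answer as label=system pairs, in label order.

P = 6.80/4.08 ≈ 1.667 → 5:3 (1.667)
Q = 2.54/1.91 ≈ 1.330 → 4:3 (1.333)
R = 2.43/1.36 ≈ 1.787 → 16:9 (1.778)
S = 2.98/1.33 ≈ 2.241 → root-5 (2.236)

P=5:3, Q=4:3, R=16:9, S=root-5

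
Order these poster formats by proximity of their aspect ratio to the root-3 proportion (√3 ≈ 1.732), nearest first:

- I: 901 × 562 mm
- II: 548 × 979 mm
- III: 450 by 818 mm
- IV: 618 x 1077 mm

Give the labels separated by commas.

IV, II, III, I

Ratios: I = 901 / 562 ≈ 1.603; II = 979 / 548 ≈ 1.786; III = 818 / 450 ≈ 1.818; IV = 1077 / 618 ≈ 1.743.
|Δ from 1.732|: I 0.129; II 0.054; III 0.086; IV 0.011.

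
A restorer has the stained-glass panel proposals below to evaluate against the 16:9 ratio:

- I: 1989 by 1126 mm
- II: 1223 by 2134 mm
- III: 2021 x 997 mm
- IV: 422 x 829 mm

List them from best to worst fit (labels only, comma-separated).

Ratios: I = 1989 / 1126 ≈ 1.766; II = 2134 / 1223 ≈ 1.745; III = 2021 / 997 ≈ 2.027; IV = 829 / 422 ≈ 1.964.
|Δ from 1.778|: I 0.012; II 0.033; III 0.249; IV 0.186.

I, II, IV, III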